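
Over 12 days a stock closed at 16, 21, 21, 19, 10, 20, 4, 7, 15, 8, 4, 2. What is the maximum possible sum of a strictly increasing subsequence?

55

Let S[i] be the best sum of a strictly increasing subsequence ending at i:
i:      1  2  3  4  5  6  7  8  9 10 11 12
a[i]:  16 21 21 19 10 20  4  7 15  8  4  2
S:     16 37 37 35 10 55  4 11 26 19  4  2
Maximum is 55 (e.g. 16 + 19 + 20).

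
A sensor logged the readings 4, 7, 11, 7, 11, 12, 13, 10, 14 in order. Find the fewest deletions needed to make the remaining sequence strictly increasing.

Fewest deletions = n − (longest strictly increasing subsequence).
Patience tails:
4 → extends → [4]
7 → extends → [4, 7]
11 → extends → [4, 7, 11]
7 → already a tail → [4, 7, 11]
11 → already a tail → [4, 7, 11]
12 → extends → [4, 7, 11, 12]
13 → extends → [4, 7, 11, 12, 13]
10 → replaces 11 → [4, 7, 10, 12, 13]
14 → extends → [4, 7, 10, 12, 13, 14]
Longest strictly increasing subsequence has length 6, so deletions = 9 − 6 = 3.

3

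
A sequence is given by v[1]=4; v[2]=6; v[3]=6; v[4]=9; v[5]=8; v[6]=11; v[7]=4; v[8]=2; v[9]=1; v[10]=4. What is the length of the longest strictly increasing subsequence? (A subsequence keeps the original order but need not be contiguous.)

Let dp[i] be the length of the longest such subsequence ending at index i:
i:      1  2  3  4  5  6  7  8  9 10
v[i]:   4  6  6  9  8 11  4  2  1  4
dp:     1  2  2  3  3  4  1  1  1  2
Maximum dp value is 4.

4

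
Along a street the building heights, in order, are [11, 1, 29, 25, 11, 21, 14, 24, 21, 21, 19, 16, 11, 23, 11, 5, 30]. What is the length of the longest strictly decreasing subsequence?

8

Let dp[i] be the longest strictly decreasing subsequence ending at i:
i:      1  2  3  4  5  6  7  8  9 10 11 12 13 14 15 16 17
a[i]:  11  1 29 25 11 21 14 24 21 21 19 16 11 23 11  5 30
dp:     1  2  1  2  3  3  4  3  4  4  5  6  7  4  7  8  1
Maximum is 8.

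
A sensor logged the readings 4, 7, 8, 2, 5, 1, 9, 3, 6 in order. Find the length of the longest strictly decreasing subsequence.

3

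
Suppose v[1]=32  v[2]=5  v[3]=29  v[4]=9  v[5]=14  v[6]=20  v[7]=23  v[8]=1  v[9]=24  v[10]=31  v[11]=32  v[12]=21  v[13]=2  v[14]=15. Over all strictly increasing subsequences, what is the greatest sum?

158

Let S[i] be the best sum of a strictly increasing subsequence ending at i:
i:       1   2   3   4   5   6   7   8   9  10  11  12  13  14
v[i]:   32   5  29   9  14  20  23   1  24  31  32  21   2  15
S:      32   5  34  14  28  48  71   1  95 126 158  69   3  43
Maximum is 158 (e.g. 5 + 9 + 14 + 20 + 23 + 24 + 31 + 32).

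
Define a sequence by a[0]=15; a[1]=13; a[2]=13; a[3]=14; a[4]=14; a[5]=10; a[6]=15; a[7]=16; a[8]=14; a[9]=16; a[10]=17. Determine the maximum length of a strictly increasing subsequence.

Track the smallest tail for each achievable length (strict):
15 → extends → [15]
13 → replaces 15 → [13]
13 → already a tail → [13]
14 → extends → [13, 14]
14 → already a tail → [13, 14]
10 → replaces 13 → [10, 14]
15 → extends → [10, 14, 15]
16 → extends → [10, 14, 15, 16]
14 → already a tail → [10, 14, 15, 16]
16 → already a tail → [10, 14, 15, 16]
17 → extends → [10, 14, 15, 16, 17]
Five tails, so the longest strictly increasing subsequence has length 5 (e.g. 13, 14, 15, 16, 17).

5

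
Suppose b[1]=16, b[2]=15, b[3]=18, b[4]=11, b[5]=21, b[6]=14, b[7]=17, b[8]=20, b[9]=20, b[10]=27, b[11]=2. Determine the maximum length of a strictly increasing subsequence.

Track the smallest tail for each achievable length (strict):
16 → extends → [16]
15 → replaces 16 → [15]
18 → extends → [15, 18]
11 → replaces 15 → [11, 18]
21 → extends → [11, 18, 21]
14 → replaces 18 → [11, 14, 21]
17 → replaces 21 → [11, 14, 17]
20 → extends → [11, 14, 17, 20]
20 → already a tail → [11, 14, 17, 20]
27 → extends → [11, 14, 17, 20, 27]
2 → replaces 11 → [2, 14, 17, 20, 27]
Five tails, so the longest strictly increasing subsequence has length 5 (e.g. 11, 14, 17, 20, 27).

5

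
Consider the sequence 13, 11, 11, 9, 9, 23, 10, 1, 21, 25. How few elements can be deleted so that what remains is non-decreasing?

Fewest deletions = n − (longest non-decreasing subsequence).
Patience tails:
13 → extends → [13]
11 → replaces 13 → [11]
11 → extends → [11, 11]
9 → replaces 11 → [9, 11]
9 → replaces 11 → [9, 9]
23 → extends → [9, 9, 23]
10 → replaces 23 → [9, 9, 10]
1 → replaces 9 → [1, 9, 10]
21 → extends → [1, 9, 10, 21]
25 → extends → [1, 9, 10, 21, 25]
Longest non-decreasing subsequence has length 5, so deletions = 10 − 5 = 5.

5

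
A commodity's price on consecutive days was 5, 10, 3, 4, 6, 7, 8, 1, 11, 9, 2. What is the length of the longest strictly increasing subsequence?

Track the smallest tail for each achievable length (strict):
5 → extends → [5]
10 → extends → [5, 10]
3 → replaces 5 → [3, 10]
4 → replaces 10 → [3, 4]
6 → extends → [3, 4, 6]
7 → extends → [3, 4, 6, 7]
8 → extends → [3, 4, 6, 7, 8]
1 → replaces 3 → [1, 4, 6, 7, 8]
11 → extends → [1, 4, 6, 7, 8, 11]
9 → replaces 11 → [1, 4, 6, 7, 8, 9]
2 → replaces 4 → [1, 2, 6, 7, 8, 9]
Six tails, so the longest strictly increasing subsequence has length 6 (e.g. 3, 4, 6, 7, 8, 11).

6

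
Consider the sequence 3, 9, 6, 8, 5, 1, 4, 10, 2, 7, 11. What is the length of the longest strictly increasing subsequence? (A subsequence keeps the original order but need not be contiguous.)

5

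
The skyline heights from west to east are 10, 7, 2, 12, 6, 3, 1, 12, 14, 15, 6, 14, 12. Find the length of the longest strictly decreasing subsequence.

Let dp[i] be the longest strictly decreasing subsequence ending at i:
i:      1  2  3  4  5  6  7  8  9 10 11 12 13
a[i]:  10  7  2 12  6  3  1 12 14 15  6 14 12
dp:     1  2  3  1  3  4  5  1  1  1  3  2  3
Maximum is 5.

5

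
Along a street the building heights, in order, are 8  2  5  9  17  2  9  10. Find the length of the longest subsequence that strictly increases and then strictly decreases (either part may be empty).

inc[i] = longest strictly increasing subsequence ending at i; dec[i] = longest strictly decreasing subsequence starting at i:
i:      1  2  3  4  5  6  7  8
a[i]:   8  2  5  9 17  2  9 10
inc:    1  1  2  3  4  1  3  4
dec:    3  1  2  2  2  1  1  1
Best peak at i=5 (value 17): inc=4, dec=2, length 4+2−1 = 5.

5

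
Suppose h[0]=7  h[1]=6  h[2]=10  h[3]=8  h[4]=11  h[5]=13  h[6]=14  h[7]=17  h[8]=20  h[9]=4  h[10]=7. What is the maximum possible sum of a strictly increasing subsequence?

Let S[i] be the best sum of a strictly increasing subsequence ending at i:
i:      0  1  2  3  4  5  6  7  8  9 10
h[i]:   7  6 10  8 11 13 14 17 20  4  7
S:      7  6 17 15 28 41 55 72 92  4 13
Maximum is 92 (e.g. 7 + 10 + 11 + 13 + 14 + 17 + 20).

92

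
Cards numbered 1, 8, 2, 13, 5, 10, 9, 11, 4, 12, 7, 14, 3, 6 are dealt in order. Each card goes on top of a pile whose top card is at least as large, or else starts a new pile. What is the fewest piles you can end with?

7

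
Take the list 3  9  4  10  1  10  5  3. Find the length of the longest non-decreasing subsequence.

Track the smallest tail for each achievable length (allowing ties):
3 → extends → [3]
9 → extends → [3, 9]
4 → replaces 9 → [3, 4]
10 → extends → [3, 4, 10]
1 → replaces 3 → [1, 4, 10]
10 → extends → [1, 4, 10, 10]
5 → replaces 10 → [1, 4, 5, 10]
3 → replaces 4 → [1, 3, 5, 10]
Four tails, so the longest non-decreasing subsequence has length 4 (e.g. 3, 9, 10, 10).

4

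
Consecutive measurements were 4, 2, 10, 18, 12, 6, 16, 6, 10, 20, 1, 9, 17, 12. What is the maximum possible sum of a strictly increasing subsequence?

Let S[i] be the best sum of a strictly increasing subsequence ending at i:
i:      1  2  3  4  5  6  7  8  9 10 11 12 13 14
a[i]:   4  2 10 18 12  6 16  6 10 20  1  9 17 12
S:      4  2 14 32 26 10 42 10 20 62  1 19 59 32
Maximum is 62 (e.g. 4 + 10 + 12 + 16 + 20).

62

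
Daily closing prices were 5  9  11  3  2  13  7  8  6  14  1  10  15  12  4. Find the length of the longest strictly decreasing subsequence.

4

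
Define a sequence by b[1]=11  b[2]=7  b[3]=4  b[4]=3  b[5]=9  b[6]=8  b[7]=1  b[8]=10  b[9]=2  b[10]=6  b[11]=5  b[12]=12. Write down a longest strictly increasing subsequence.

Patience tails give the LIS length; then backtrack through the dp parents:
11 → extends → [11]
7 → replaces 11 → [7]
4 → replaces 7 → [4]
3 → replaces 4 → [3]
9 → extends → [3, 9]
8 → replaces 9 → [3, 8]
1 → replaces 3 → [1, 8]
10 → extends → [1, 8, 10]
2 → replaces 8 → [1, 2, 10]
6 → replaces 10 → [1, 2, 6]
5 → replaces 6 → [1, 2, 5]
12 → extends → [1, 2, 5, 12]
Length 4; one witness is 7, 9, 10, 12.

7, 9, 10, 12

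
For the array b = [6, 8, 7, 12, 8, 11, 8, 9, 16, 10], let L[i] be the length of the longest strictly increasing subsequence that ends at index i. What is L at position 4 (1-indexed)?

3

dp[i] = 1 + max{dp[j] : j<i, b[j]<b[i]} (or 1 if no such j):
i:      1  2  3  4  5  6  7  8  9 10
b[i]:   6  8  7 12  8 11  8  9 16 10
dp:     1  2  2  3  3  4  3  4  5  5
At index 4 the value is 3.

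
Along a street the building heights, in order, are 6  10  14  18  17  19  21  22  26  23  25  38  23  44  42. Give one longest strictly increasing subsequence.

Patience tails give the LIS length; then backtrack through the dp parents:
6 → extends → [6]
10 → extends → [6, 10]
14 → extends → [6, 10, 14]
18 → extends → [6, 10, 14, 18]
17 → replaces 18 → [6, 10, 14, 17]
19 → extends → [6, 10, 14, 17, 19]
21 → extends → [6, 10, 14, 17, 19, 21]
22 → extends → [6, 10, 14, 17, 19, 21, 22]
26 → extends → [6, 10, 14, 17, 19, 21, 22, 26]
23 → replaces 26 → [6, 10, 14, 17, 19, 21, 22, 23]
25 → extends → [6, 10, 14, 17, 19, 21, 22, 23, 25]
38 → extends → [6, 10, 14, 17, 19, 21, 22, 23, 25, 38]
23 → already a tail → [6, 10, 14, 17, 19, 21, 22, 23, 25, 38]
44 → extends → [6, 10, 14, 17, 19, 21, 22, 23, 25, 38, 44]
42 → replaces 44 → [6, 10, 14, 17, 19, 21, 22, 23, 25, 38, 42]
Length 11; one witness is 6, 10, 14, 18, 19, 21, 22, 23, 25, 38, 44.

6, 10, 14, 18, 19, 21, 22, 23, 25, 38, 44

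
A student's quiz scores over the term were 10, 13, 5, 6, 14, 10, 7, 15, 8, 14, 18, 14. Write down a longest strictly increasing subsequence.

Patience tails give the LIS length; then backtrack through the dp parents:
10 → extends → [10]
13 → extends → [10, 13]
5 → replaces 10 → [5, 13]
6 → replaces 13 → [5, 6]
14 → extends → [5, 6, 14]
10 → replaces 14 → [5, 6, 10]
7 → replaces 10 → [5, 6, 7]
15 → extends → [5, 6, 7, 15]
8 → replaces 15 → [5, 6, 7, 8]
14 → extends → [5, 6, 7, 8, 14]
18 → extends → [5, 6, 7, 8, 14, 18]
14 → already a tail → [5, 6, 7, 8, 14, 18]
Length 6; one witness is 5, 6, 7, 8, 14, 18.

5, 6, 7, 8, 14, 18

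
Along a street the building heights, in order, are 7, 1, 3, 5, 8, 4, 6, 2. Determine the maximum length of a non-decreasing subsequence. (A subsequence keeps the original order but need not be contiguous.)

4

Let dp[i] be the length of the longest such subsequence ending at index i:
i:     1 2 3 4 5 6 7 8
a[i]:  7 1 3 5 8 4 6 2
dp:    1 1 2 3 4 3 4 2
Maximum dp value is 4.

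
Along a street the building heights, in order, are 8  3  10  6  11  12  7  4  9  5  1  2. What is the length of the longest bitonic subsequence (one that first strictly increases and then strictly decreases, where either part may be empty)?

7

inc[i] = longest strictly increasing subsequence ending at i; dec[i] = longest strictly decreasing subsequence starting at i:
i:      1  2  3  4  5  6  7  8  9 10 11 12
a[i]:   8  3 10  6 11 12  7  4  9  5  1  2
inc:    1  1  2  2  3  4  3  2  4  3  1  2
dec:    4  2  4  3  4  4  3  2  3  2  1  1
Best peak at i=6 (value 12): inc=4, dec=4, length 4+4−1 = 7.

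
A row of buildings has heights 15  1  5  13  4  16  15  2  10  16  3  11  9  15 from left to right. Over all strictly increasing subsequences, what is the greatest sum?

Let S[i] be the best sum of a strictly increasing subsequence ending at i:
i:      1  2  3  4  5  6  7  8  9 10 11 12 13 14
a[i]:  15  1  5 13  4 16 15  2 10 16  3 11  9 15
S:     15  1  6 19  5 35 34  3 16 50  6 27 15 42
Maximum is 50 (e.g. 1 + 5 + 13 + 15 + 16).

50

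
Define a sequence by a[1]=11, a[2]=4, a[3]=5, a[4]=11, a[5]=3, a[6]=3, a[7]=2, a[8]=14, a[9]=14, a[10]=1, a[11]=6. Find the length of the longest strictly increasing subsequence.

4

Track the smallest tail for each achievable length (strict):
11 → extends → [11]
4 → replaces 11 → [4]
5 → extends → [4, 5]
11 → extends → [4, 5, 11]
3 → replaces 4 → [3, 5, 11]
3 → already a tail → [3, 5, 11]
2 → replaces 3 → [2, 5, 11]
14 → extends → [2, 5, 11, 14]
14 → already a tail → [2, 5, 11, 14]
1 → replaces 2 → [1, 5, 11, 14]
6 → replaces 11 → [1, 5, 6, 14]
Four tails, so the longest strictly increasing subsequence has length 4 (e.g. 4, 5, 11, 14).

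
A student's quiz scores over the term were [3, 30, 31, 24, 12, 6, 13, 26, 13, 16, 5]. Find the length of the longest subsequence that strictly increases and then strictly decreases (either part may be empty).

inc[i] = longest strictly increasing subsequence ending at i; dec[i] = longest strictly decreasing subsequence starting at i:
i:      1  2  3  4  5  6  7  8  9 10 11
a[i]:   3 30 31 24 12  6 13 26 13 16  5
inc:    1  2  3  2  2  2  3  4  3  4  2
dec:    1  5  5  4  3  2  2  3  2  2  1
Best peak at i=3 (value 31): inc=3, dec=5, length 3+5−1 = 7.

7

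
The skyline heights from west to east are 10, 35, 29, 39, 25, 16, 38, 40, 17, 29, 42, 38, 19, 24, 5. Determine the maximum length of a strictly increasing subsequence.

Track the smallest tail for each achievable length (strict):
10 → extends → [10]
35 → extends → [10, 35]
29 → replaces 35 → [10, 29]
39 → extends → [10, 29, 39]
25 → replaces 29 → [10, 25, 39]
16 → replaces 25 → [10, 16, 39]
38 → replaces 39 → [10, 16, 38]
40 → extends → [10, 16, 38, 40]
17 → replaces 38 → [10, 16, 17, 40]
29 → replaces 40 → [10, 16, 17, 29]
42 → extends → [10, 16, 17, 29, 42]
38 → replaces 42 → [10, 16, 17, 29, 38]
19 → replaces 29 → [10, 16, 17, 19, 38]
24 → replaces 38 → [10, 16, 17, 19, 24]
5 → replaces 10 → [5, 16, 17, 19, 24]
Five tails, so the longest strictly increasing subsequence has length 5 (e.g. 10, 35, 39, 40, 42).

5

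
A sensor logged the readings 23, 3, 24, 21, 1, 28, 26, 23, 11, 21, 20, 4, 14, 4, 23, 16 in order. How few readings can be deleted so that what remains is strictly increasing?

Fewest deletions = n − (longest strictly increasing subsequence).
Patience tails:
23 → extends → [23]
3 → replaces 23 → [3]
24 → extends → [3, 24]
21 → replaces 24 → [3, 21]
1 → replaces 3 → [1, 21]
28 → extends → [1, 21, 28]
26 → replaces 28 → [1, 21, 26]
23 → replaces 26 → [1, 21, 23]
11 → replaces 21 → [1, 11, 23]
21 → replaces 23 → [1, 11, 21]
20 → replaces 21 → [1, 11, 20]
4 → replaces 11 → [1, 4, 20]
14 → replaces 20 → [1, 4, 14]
4 → already a tail → [1, 4, 14]
23 → extends → [1, 4, 14, 23]
16 → replaces 23 → [1, 4, 14, 16]
Longest strictly increasing subsequence has length 4, so deletions = 16 − 4 = 12.

12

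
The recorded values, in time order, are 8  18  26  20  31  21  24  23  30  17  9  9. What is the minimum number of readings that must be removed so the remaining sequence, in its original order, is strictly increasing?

Fewest deletions = n − (longest strictly increasing subsequence).
Patience tails:
8 → extends → [8]
18 → extends → [8, 18]
26 → extends → [8, 18, 26]
20 → replaces 26 → [8, 18, 20]
31 → extends → [8, 18, 20, 31]
21 → replaces 31 → [8, 18, 20, 21]
24 → extends → [8, 18, 20, 21, 24]
23 → replaces 24 → [8, 18, 20, 21, 23]
30 → extends → [8, 18, 20, 21, 23, 30]
17 → replaces 18 → [8, 17, 20, 21, 23, 30]
9 → replaces 17 → [8, 9, 20, 21, 23, 30]
9 → already a tail → [8, 9, 20, 21, 23, 30]
Longest strictly increasing subsequence has length 6, so deletions = 12 − 6 = 6.

6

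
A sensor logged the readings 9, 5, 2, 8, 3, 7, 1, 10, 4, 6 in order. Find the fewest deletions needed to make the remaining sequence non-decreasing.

6

Fewest deletions = n − (longest non-decreasing subsequence).
Patience tails:
9 → extends → [9]
5 → replaces 9 → [5]
2 → replaces 5 → [2]
8 → extends → [2, 8]
3 → replaces 8 → [2, 3]
7 → extends → [2, 3, 7]
1 → replaces 2 → [1, 3, 7]
10 → extends → [1, 3, 7, 10]
4 → replaces 7 → [1, 3, 4, 10]
6 → replaces 10 → [1, 3, 4, 6]
Longest non-decreasing subsequence has length 4, so deletions = 10 − 4 = 6.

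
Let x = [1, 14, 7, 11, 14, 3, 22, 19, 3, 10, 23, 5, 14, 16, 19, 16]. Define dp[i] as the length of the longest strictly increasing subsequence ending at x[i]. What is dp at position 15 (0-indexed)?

5

dp[i] = 1 + max{dp[j] : j<i, x[j]<x[i]} (or 1 if no such j):
i:      0  1  2  3  4  5  6  7  8  9 10 11 12 13 14 15
x[i]:   1 14  7 11 14  3 22 19  3 10 23  5 14 16 19 16
dp:     1  2  2  3  4  2  5  5  2  3  6  3  4  5  6  5
At index 15 the value is 5.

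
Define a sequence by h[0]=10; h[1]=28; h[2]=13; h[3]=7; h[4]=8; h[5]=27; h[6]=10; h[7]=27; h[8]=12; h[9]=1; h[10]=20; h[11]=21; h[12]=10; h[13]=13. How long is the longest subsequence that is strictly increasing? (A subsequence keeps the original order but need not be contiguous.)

Let dp[i] be the length of the longest such subsequence ending at index i:
i:      0  1  2  3  4  5  6  7  8  9 10 11 12 13
h[i]:  10 28 13  7  8 27 10 27 12  1 20 21 10 13
dp:     1  2  2  1  2  3  3  4  4  1  5  6  3  5
Maximum dp value is 6.

6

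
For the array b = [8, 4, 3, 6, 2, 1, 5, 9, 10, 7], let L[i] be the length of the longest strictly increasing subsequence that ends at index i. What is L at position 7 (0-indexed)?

3

dp[i] = 1 + max{dp[j] : j<i, b[j]<b[i]} (or 1 if no such j):
i:      0  1  2  3  4  5  6  7  8  9
b[i]:   8  4  3  6  2  1  5  9 10  7
dp:     1  1  1  2  1  1  2  3  4  3
At index 7 the value is 3.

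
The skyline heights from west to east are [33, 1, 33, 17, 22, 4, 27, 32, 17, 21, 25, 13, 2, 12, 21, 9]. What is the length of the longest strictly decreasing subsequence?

Negate each value so 'decreasing' becomes 'increasing', then run patience tails on the negated sequence:
-33 → extends → [-33]
-1 → extends → [-33, -1]
-33 → already a tail → [-33, -1]
-17 → replaces -1 → [-33, -17]
-22 → replaces -17 → [-33, -22]
-4 → extends → [-33, -22, -4]
-27 → replaces -22 → [-33, -27, -4]
-32 → replaces -27 → [-33, -32, -4]
-17 → replaces -4 → [-33, -32, -17]
-21 → replaces -17 → [-33, -32, -21]
-25 → replaces -21 → [-33, -32, -25]
-13 → extends → [-33, -32, -25, -13]
-2 → extends → [-33, -32, -25, -13, -2]
-12 → replaces -2 → [-33, -32, -25, -13, -12]
-21 → replaces -13 → [-33, -32, -25, -21, -12]
-9 → extends → [-33, -32, -25, -21, -12, -9]
Six tails, so the longest strictly decreasing subsequence of the original has length 6.

6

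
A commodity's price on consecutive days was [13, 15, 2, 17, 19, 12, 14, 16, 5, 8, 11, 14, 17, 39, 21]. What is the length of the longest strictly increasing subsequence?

7

Track the smallest tail for each achievable length (strict):
13 → extends → [13]
15 → extends → [13, 15]
2 → replaces 13 → [2, 15]
17 → extends → [2, 15, 17]
19 → extends → [2, 15, 17, 19]
12 → replaces 15 → [2, 12, 17, 19]
14 → replaces 17 → [2, 12, 14, 19]
16 → replaces 19 → [2, 12, 14, 16]
5 → replaces 12 → [2, 5, 14, 16]
8 → replaces 14 → [2, 5, 8, 16]
11 → replaces 16 → [2, 5, 8, 11]
14 → extends → [2, 5, 8, 11, 14]
17 → extends → [2, 5, 8, 11, 14, 17]
39 → extends → [2, 5, 8, 11, 14, 17, 39]
21 → replaces 39 → [2, 5, 8, 11, 14, 17, 21]
Seven tails, so the longest strictly increasing subsequence has length 7 (e.g. 2, 5, 8, 11, 14, 17, 39).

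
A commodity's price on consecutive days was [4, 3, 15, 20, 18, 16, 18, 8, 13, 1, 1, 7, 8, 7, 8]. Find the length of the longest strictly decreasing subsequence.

6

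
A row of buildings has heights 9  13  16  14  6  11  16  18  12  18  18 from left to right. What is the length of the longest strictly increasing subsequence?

5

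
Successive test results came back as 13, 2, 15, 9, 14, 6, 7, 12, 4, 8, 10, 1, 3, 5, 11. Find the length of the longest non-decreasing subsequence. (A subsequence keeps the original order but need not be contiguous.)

6

Track the smallest tail for each achievable length (allowing ties):
13 → extends → [13]
2 → replaces 13 → [2]
15 → extends → [2, 15]
9 → replaces 15 → [2, 9]
14 → extends → [2, 9, 14]
6 → replaces 9 → [2, 6, 14]
7 → replaces 14 → [2, 6, 7]
12 → extends → [2, 6, 7, 12]
4 → replaces 6 → [2, 4, 7, 12]
8 → replaces 12 → [2, 4, 7, 8]
10 → extends → [2, 4, 7, 8, 10]
1 → replaces 2 → [1, 4, 7, 8, 10]
3 → replaces 4 → [1, 3, 7, 8, 10]
5 → replaces 7 → [1, 3, 5, 8, 10]
11 → extends → [1, 3, 5, 8, 10, 11]
Six tails, so the longest non-decreasing subsequence has length 6 (e.g. 2, 6, 7, 8, 10, 11).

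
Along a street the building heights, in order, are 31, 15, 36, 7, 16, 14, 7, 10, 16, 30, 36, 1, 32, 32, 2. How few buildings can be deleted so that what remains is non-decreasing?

Fewest deletions = n − (longest non-decreasing subsequence).
i:      1  2  3  4  5  6  7  8  9 10 11 12 13 14 15
a[i]:  31 15 36  7 16 14  7 10 16 30 36  1 32 32  2
dp:     1  1  2  1  2  2  2  3  4  5  6  1  6  7  2
max dp = 7, so deletions = 15 − 7 = 8.

8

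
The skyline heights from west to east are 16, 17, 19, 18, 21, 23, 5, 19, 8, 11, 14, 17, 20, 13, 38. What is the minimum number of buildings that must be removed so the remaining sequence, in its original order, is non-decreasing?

8

Fewest deletions = n − (longest non-decreasing subsequence).
Patience tails:
16 → extends → [16]
17 → extends → [16, 17]
19 → extends → [16, 17, 19]
18 → replaces 19 → [16, 17, 18]
21 → extends → [16, 17, 18, 21]
23 → extends → [16, 17, 18, 21, 23]
5 → replaces 16 → [5, 17, 18, 21, 23]
19 → replaces 21 → [5, 17, 18, 19, 23]
8 → replaces 17 → [5, 8, 18, 19, 23]
11 → replaces 18 → [5, 8, 11, 19, 23]
14 → replaces 19 → [5, 8, 11, 14, 23]
17 → replaces 23 → [5, 8, 11, 14, 17]
20 → extends → [5, 8, 11, 14, 17, 20]
13 → replaces 14 → [5, 8, 11, 13, 17, 20]
38 → extends → [5, 8, 11, 13, 17, 20, 38]
Longest non-decreasing subsequence has length 7, so deletions = 15 − 7 = 8.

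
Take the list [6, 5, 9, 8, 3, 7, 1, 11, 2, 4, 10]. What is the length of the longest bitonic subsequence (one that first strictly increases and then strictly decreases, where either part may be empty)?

5

inc[i] = longest strictly increasing subsequence ending at i; dec[i] = longest strictly decreasing subsequence starting at i:
i:      1  2  3  4  5  6  7  8  9 10 11
a[i]:   6  5  9  8  3  7  1 11  2  4 10
inc:    1  1  2  2  1  2  1  3  2  3  4
dec:    4  3  4  3  2  2  1  2  1  1  1
Best peak at i=3 (value 9): inc=2, dec=4, length 2+4−1 = 5.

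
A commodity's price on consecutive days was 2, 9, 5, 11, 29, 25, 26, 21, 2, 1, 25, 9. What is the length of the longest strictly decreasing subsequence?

5

Let dp[i] be the longest strictly decreasing subsequence ending at i:
i:      1  2  3  4  5  6  7  8  9 10 11 12
a[i]:   2  9  5 11 29 25 26 21  2  1 25  9
dp:     1  1  2  1  1  2  2  3  4  5  3  4
Maximum is 5.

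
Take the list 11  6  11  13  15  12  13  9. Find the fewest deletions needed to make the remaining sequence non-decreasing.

4

Fewest deletions = n − (longest non-decreasing subsequence).
Patience tails:
11 → extends → [11]
6 → replaces 11 → [6]
11 → extends → [6, 11]
13 → extends → [6, 11, 13]
15 → extends → [6, 11, 13, 15]
12 → replaces 13 → [6, 11, 12, 15]
13 → replaces 15 → [6, 11, 12, 13]
9 → replaces 11 → [6, 9, 12, 13]
Longest non-decreasing subsequence has length 4, so deletions = 8 − 4 = 4.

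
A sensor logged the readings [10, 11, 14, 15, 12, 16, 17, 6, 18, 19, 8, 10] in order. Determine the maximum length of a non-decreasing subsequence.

8

Track the smallest tail for each achievable length (allowing ties):
10 → extends → [10]
11 → extends → [10, 11]
14 → extends → [10, 11, 14]
15 → extends → [10, 11, 14, 15]
12 → replaces 14 → [10, 11, 12, 15]
16 → extends → [10, 11, 12, 15, 16]
17 → extends → [10, 11, 12, 15, 16, 17]
6 → replaces 10 → [6, 11, 12, 15, 16, 17]
18 → extends → [6, 11, 12, 15, 16, 17, 18]
19 → extends → [6, 11, 12, 15, 16, 17, 18, 19]
8 → replaces 11 → [6, 8, 12, 15, 16, 17, 18, 19]
10 → replaces 12 → [6, 8, 10, 15, 16, 17, 18, 19]
Eight tails, so the longest non-decreasing subsequence has length 8 (e.g. 10, 11, 14, 15, 16, 17, 18, 19).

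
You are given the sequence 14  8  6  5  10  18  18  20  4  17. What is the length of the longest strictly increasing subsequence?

4

Let dp[i] be the length of the longest such subsequence ending at index i:
i:      1  2  3  4  5  6  7  8  9 10
a[i]:  14  8  6  5 10 18 18 20  4 17
dp:     1  1  1  1  2  3  3  4  1  3
Maximum dp value is 4.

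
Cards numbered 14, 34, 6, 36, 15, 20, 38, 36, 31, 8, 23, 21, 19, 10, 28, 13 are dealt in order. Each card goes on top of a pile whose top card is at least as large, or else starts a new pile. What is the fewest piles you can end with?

5

The minimum number of non-increasing subsequences covering a sequence equals the length of its longest strictly increasing subsequence.
LIS length is 5 (e.g. 14, 15, 20, 23, 28), so 5 piles are needed.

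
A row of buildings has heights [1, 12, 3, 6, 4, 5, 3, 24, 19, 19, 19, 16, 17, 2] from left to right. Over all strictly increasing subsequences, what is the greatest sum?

Let S[i] be the best sum of a strictly increasing subsequence ending at i:
i:      1  2  3  4  5  6  7  8  9 10 11 12 13 14
a[i]:   1 12  3  6  4  5  3 24 19 19 19 16 17  2
S:      1 13  4 10  8 13  4 37 32 32 32 29 46  3
Maximum is 46 (e.g. 1 + 3 + 4 + 5 + 16 + 17).

46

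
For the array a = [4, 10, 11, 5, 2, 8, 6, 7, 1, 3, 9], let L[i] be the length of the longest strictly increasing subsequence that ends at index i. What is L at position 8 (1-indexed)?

4

dp[i] = 1 + max{dp[j] : j<i, a[j]<a[i]} (or 1 if no such j):
i:      1  2  3  4  5  6  7  8  9 10 11
a[i]:   4 10 11  5  2  8  6  7  1  3  9
dp:     1  2  3  2  1  3  3  4  1  2  5
At index 8 the value is 4.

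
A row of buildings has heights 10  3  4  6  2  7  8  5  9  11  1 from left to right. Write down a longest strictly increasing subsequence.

3, 4, 6, 7, 8, 9, 11

Patience tails give the LIS length; then backtrack through the dp parents:
10 → extends → [10]
3 → replaces 10 → [3]
4 → extends → [3, 4]
6 → extends → [3, 4, 6]
2 → replaces 3 → [2, 4, 6]
7 → extends → [2, 4, 6, 7]
8 → extends → [2, 4, 6, 7, 8]
5 → replaces 6 → [2, 4, 5, 7, 8]
9 → extends → [2, 4, 5, 7, 8, 9]
11 → extends → [2, 4, 5, 7, 8, 9, 11]
1 → replaces 2 → [1, 4, 5, 7, 8, 9, 11]
Length 7; one witness is 3, 4, 6, 7, 8, 9, 11.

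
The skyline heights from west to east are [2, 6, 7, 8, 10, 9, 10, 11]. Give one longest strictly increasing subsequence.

2, 6, 7, 8, 9, 10, 11

Patience tails give the LIS length; then backtrack through the dp parents:
2 → extends → [2]
6 → extends → [2, 6]
7 → extends → [2, 6, 7]
8 → extends → [2, 6, 7, 8]
10 → extends → [2, 6, 7, 8, 10]
9 → replaces 10 → [2, 6, 7, 8, 9]
10 → extends → [2, 6, 7, 8, 9, 10]
11 → extends → [2, 6, 7, 8, 9, 10, 11]
Length 7; one witness is 2, 6, 7, 8, 9, 10, 11.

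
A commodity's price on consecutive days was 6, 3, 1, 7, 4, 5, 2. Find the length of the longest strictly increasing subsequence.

3

Track the smallest tail for each achievable length (strict):
6 → extends → [6]
3 → replaces 6 → [3]
1 → replaces 3 → [1]
7 → extends → [1, 7]
4 → replaces 7 → [1, 4]
5 → extends → [1, 4, 5]
2 → replaces 4 → [1, 2, 5]
Three tails, so the longest strictly increasing subsequence has length 3 (e.g. 3, 4, 5).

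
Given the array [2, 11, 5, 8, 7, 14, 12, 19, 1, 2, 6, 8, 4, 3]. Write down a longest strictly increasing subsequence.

2, 5, 8, 14, 19

Patience tails give the LIS length; then backtrack through the dp parents:
2 → extends → [2]
11 → extends → [2, 11]
5 → replaces 11 → [2, 5]
8 → extends → [2, 5, 8]
7 → replaces 8 → [2, 5, 7]
14 → extends → [2, 5, 7, 14]
12 → replaces 14 → [2, 5, 7, 12]
19 → extends → [2, 5, 7, 12, 19]
1 → replaces 2 → [1, 5, 7, 12, 19]
2 → replaces 5 → [1, 2, 7, 12, 19]
6 → replaces 7 → [1, 2, 6, 12, 19]
8 → replaces 12 → [1, 2, 6, 8, 19]
4 → replaces 6 → [1, 2, 4, 8, 19]
3 → replaces 4 → [1, 2, 3, 8, 19]
Length 5; one witness is 2, 5, 8, 14, 19.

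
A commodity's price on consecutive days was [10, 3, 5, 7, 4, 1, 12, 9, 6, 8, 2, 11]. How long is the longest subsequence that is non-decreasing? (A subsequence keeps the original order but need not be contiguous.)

5

Track the smallest tail for each achievable length (allowing ties):
10 → extends → [10]
3 → replaces 10 → [3]
5 → extends → [3, 5]
7 → extends → [3, 5, 7]
4 → replaces 5 → [3, 4, 7]
1 → replaces 3 → [1, 4, 7]
12 → extends → [1, 4, 7, 12]
9 → replaces 12 → [1, 4, 7, 9]
6 → replaces 7 → [1, 4, 6, 9]
8 → replaces 9 → [1, 4, 6, 8]
2 → replaces 4 → [1, 2, 6, 8]
11 → extends → [1, 2, 6, 8, 11]
Five tails, so the longest non-decreasing subsequence has length 5 (e.g. 3, 5, 7, 9, 11).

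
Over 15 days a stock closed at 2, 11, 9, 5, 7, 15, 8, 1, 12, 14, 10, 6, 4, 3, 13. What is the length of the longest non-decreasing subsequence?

Track the smallest tail for each achievable length (allowing ties):
2 → extends → [2]
11 → extends → [2, 11]
9 → replaces 11 → [2, 9]
5 → replaces 9 → [2, 5]
7 → extends → [2, 5, 7]
15 → extends → [2, 5, 7, 15]
8 → replaces 15 → [2, 5, 7, 8]
1 → replaces 2 → [1, 5, 7, 8]
12 → extends → [1, 5, 7, 8, 12]
14 → extends → [1, 5, 7, 8, 12, 14]
10 → replaces 12 → [1, 5, 7, 8, 10, 14]
6 → replaces 7 → [1, 5, 6, 8, 10, 14]
4 → replaces 5 → [1, 4, 6, 8, 10, 14]
3 → replaces 4 → [1, 3, 6, 8, 10, 14]
13 → replaces 14 → [1, 3, 6, 8, 10, 13]
Six tails, so the longest non-decreasing subsequence has length 6 (e.g. 2, 5, 7, 8, 12, 14).

6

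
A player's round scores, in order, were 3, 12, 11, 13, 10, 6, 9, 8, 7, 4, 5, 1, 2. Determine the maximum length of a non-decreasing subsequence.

Let dp[i] be the length of the longest such subsequence ending at index i:
i:      1  2  3  4  5  6  7  8  9 10 11 12 13
a[i]:   3 12 11 13 10  6  9  8  7  4  5  1  2
dp:     1  2  2  3  2  2  3  3  3  2  3  1  2
Maximum dp value is 3.

3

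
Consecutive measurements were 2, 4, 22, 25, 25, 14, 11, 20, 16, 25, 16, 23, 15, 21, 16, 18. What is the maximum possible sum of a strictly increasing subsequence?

Let S[i] be the best sum of a strictly increasing subsequence ending at i:
i:      1  2  3  4  5  6  7  8  9 10 11 12 13 14 15 16
a[i]:   2  4 22 25 25 14 11 20 16 25 16 23 15 21 16 18
S:      2  6 28 53 53 20 17 40 36 65 36 63 35 61 51 69
Maximum is 69 (e.g. 2 + 4 + 14 + 15 + 16 + 18).

69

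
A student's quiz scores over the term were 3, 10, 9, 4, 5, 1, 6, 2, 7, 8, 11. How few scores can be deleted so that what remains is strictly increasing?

4

Fewest deletions = n − (longest strictly increasing subsequence).
Patience tails:
3 → extends → [3]
10 → extends → [3, 10]
9 → replaces 10 → [3, 9]
4 → replaces 9 → [3, 4]
5 → extends → [3, 4, 5]
1 → replaces 3 → [1, 4, 5]
6 → extends → [1, 4, 5, 6]
2 → replaces 4 → [1, 2, 5, 6]
7 → extends → [1, 2, 5, 6, 7]
8 → extends → [1, 2, 5, 6, 7, 8]
11 → extends → [1, 2, 5, 6, 7, 8, 11]
Longest strictly increasing subsequence has length 7, so deletions = 11 − 7 = 4.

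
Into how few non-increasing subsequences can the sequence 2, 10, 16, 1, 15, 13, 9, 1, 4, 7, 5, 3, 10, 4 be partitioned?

4

Place each on the leftmost legal pile:
2 → new pile 1 (tops now [2])
10 → new pile 2 (tops now [2, 10])
16 → new pile 3 (tops now [2, 10, 16])
1 → pile 1 (tops now [1, 10, 16])
15 → pile 3 (tops now [1, 10, 15])
13 → pile 3 (tops now [1, 10, 13])
9 → pile 2 (tops now [1, 9, 13])
1 → pile 1 (tops now [1, 9, 13])
4 → pile 2 (tops now [1, 4, 13])
7 → pile 3 (tops now [1, 4, 7])
5 → pile 3 (tops now [1, 4, 5])
3 → pile 2 (tops now [1, 3, 5])
10 → new pile 4 (tops now [1, 3, 5, 10])
4 → pile 3 (tops now [1, 3, 4, 10])
Four piles.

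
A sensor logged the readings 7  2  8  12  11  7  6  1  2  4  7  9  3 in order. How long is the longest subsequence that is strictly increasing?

Track the smallest tail for each achievable length (strict):
7 → extends → [7]
2 → replaces 7 → [2]
8 → extends → [2, 8]
12 → extends → [2, 8, 12]
11 → replaces 12 → [2, 8, 11]
7 → replaces 8 → [2, 7, 11]
6 → replaces 7 → [2, 6, 11]
1 → replaces 2 → [1, 6, 11]
2 → replaces 6 → [1, 2, 11]
4 → replaces 11 → [1, 2, 4]
7 → extends → [1, 2, 4, 7]
9 → extends → [1, 2, 4, 7, 9]
3 → replaces 4 → [1, 2, 3, 7, 9]
Five tails, so the longest strictly increasing subsequence has length 5 (e.g. 1, 2, 4, 7, 9).

5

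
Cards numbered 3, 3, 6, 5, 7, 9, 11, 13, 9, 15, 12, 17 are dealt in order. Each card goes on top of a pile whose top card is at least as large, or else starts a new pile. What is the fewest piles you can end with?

8

Place each on the leftmost legal pile:
3 → new pile 1 (tops now [3])
3 → pile 1 (tops now [3])
6 → new pile 2 (tops now [3, 6])
5 → pile 2 (tops now [3, 5])
7 → new pile 3 (tops now [3, 5, 7])
9 → new pile 4 (tops now [3, 5, 7, 9])
11 → new pile 5 (tops now [3, 5, 7, 9, 11])
13 → new pile 6 (tops now [3, 5, 7, 9, 11, 13])
9 → pile 4 (tops now [3, 5, 7, 9, 11, 13])
15 → new pile 7 (tops now [3, 5, 7, 9, 11, 13, 15])
12 → pile 6 (tops now [3, 5, 7, 9, 11, 12, 15])
17 → new pile 8 (tops now [3, 5, 7, 9, 11, 12, 15, 17])
Eight piles.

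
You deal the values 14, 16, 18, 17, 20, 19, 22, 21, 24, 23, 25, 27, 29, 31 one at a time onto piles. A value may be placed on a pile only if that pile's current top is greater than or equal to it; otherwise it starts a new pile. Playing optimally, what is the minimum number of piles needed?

10

Place each on the leftmost legal pile:
14 → new pile 1 (tops now [14])
16 → new pile 2 (tops now [14, 16])
18 → new pile 3 (tops now [14, 16, 18])
17 → pile 3 (tops now [14, 16, 17])
20 → new pile 4 (tops now [14, 16, 17, 20])
19 → pile 4 (tops now [14, 16, 17, 19])
22 → new pile 5 (tops now [14, 16, 17, 19, 22])
21 → pile 5 (tops now [14, 16, 17, 19, 21])
24 → new pile 6 (tops now [14, 16, 17, 19, 21, 24])
23 → pile 6 (tops now [14, 16, 17, 19, 21, 23])
25 → new pile 7 (tops now [14, 16, 17, 19, 21, 23, 25])
27 → new pile 8 (tops now [14, 16, 17, 19, 21, 23, 25, 27])
29 → new pile 9 (tops now [14, 16, 17, 19, 21, 23, 25, 27, 29])
31 → new pile 10 (tops now [14, 16, 17, 19, 21, 23, 25, 27, 29, 31])
Ten piles.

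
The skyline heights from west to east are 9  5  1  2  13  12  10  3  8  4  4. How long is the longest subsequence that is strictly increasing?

Let dp[i] be the length of the longest such subsequence ending at index i:
i:      1  2  3  4  5  6  7  8  9 10 11
a[i]:   9  5  1  2 13 12 10  3  8  4  4
dp:     1  1  1  2  3  3  3  3  4  4  4
Maximum dp value is 4.

4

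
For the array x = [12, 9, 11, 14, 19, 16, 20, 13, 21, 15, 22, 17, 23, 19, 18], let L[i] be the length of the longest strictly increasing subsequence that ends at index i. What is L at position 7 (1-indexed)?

dp[i] = 1 + max{dp[j] : j<i, x[j]<x[i]} (or 1 if no such j):
i:      1  2  3  4  5  6  7  8  9 10 11 12 13 14 15
x[i]:  12  9 11 14 19 16 20 13 21 15 22 17 23 19 18
dp:     1  1  2  3  4  4  5  3  6  4  7  5  8  6  6
At index 7 the value is 5.

5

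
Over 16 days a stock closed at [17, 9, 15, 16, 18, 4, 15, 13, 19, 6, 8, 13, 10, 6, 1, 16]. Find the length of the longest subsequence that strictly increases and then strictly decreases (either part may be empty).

9

inc[i] = longest strictly increasing subsequence ending at i; dec[i] = longest strictly decreasing subsequence starting at i:
i:      1  2  3  4  5  6  7  8  9 10 11 12 13 14 15 16
a[i]:  17  9 15 16 18  4 15 13 19  6  8 13 10  6  1 16
inc:    1  1  2  3  4  1  2  2  5  2  3  4  4  2  1  5
dec:    7  4  5  6  6  2  5  4  5  2  3  4  3  2  1  1
Best peak at i=5 (value 18): inc=4, dec=6, length 4+6−1 = 9.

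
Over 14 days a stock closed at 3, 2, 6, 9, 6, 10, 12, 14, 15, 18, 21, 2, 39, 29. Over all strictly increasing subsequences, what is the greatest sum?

147

Let S[i] be the best sum of a strictly increasing subsequence ending at i:
i:       1   2   3   4   5   6   7   8   9  10  11  12  13  14
a[i]:    3   2   6   9   6  10  12  14  15  18  21   2  39  29
S:       3   2   9  18   9  28  40  54  69  87 108   2 147 137
Maximum is 147 (e.g. 3 + 6 + 9 + 10 + 12 + 14 + 15 + 18 + 21 + 39).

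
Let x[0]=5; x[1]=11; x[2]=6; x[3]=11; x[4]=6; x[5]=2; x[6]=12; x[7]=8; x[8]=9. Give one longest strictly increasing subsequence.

5, 6, 11, 12

Patience tails give the LIS length; then backtrack through the dp parents:
5 → extends → [5]
11 → extends → [5, 11]
6 → replaces 11 → [5, 6]
11 → extends → [5, 6, 11]
6 → already a tail → [5, 6, 11]
2 → replaces 5 → [2, 6, 11]
12 → extends → [2, 6, 11, 12]
8 → replaces 11 → [2, 6, 8, 12]
9 → replaces 12 → [2, 6, 8, 9]
Length 4; one witness is 5, 6, 11, 12.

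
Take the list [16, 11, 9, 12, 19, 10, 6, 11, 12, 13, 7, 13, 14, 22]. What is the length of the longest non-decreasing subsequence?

8

Track the smallest tail for each achievable length (allowing ties):
16 → extends → [16]
11 → replaces 16 → [11]
9 → replaces 11 → [9]
12 → extends → [9, 12]
19 → extends → [9, 12, 19]
10 → replaces 12 → [9, 10, 19]
6 → replaces 9 → [6, 10, 19]
11 → replaces 19 → [6, 10, 11]
12 → extends → [6, 10, 11, 12]
13 → extends → [6, 10, 11, 12, 13]
7 → replaces 10 → [6, 7, 11, 12, 13]
13 → extends → [6, 7, 11, 12, 13, 13]
14 → extends → [6, 7, 11, 12, 13, 13, 14]
22 → extends → [6, 7, 11, 12, 13, 13, 14, 22]
Eight tails, so the longest non-decreasing subsequence has length 8 (e.g. 9, 10, 11, 12, 13, 13, 14, 22).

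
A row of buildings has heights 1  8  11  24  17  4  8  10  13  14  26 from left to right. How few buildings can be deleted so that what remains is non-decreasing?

4

Fewest deletions = n − (longest non-decreasing subsequence).
Patience tails:
1 → extends → [1]
8 → extends → [1, 8]
11 → extends → [1, 8, 11]
24 → extends → [1, 8, 11, 24]
17 → replaces 24 → [1, 8, 11, 17]
4 → replaces 8 → [1, 4, 11, 17]
8 → replaces 11 → [1, 4, 8, 17]
10 → replaces 17 → [1, 4, 8, 10]
13 → extends → [1, 4, 8, 10, 13]
14 → extends → [1, 4, 8, 10, 13, 14]
26 → extends → [1, 4, 8, 10, 13, 14, 26]
Longest non-decreasing subsequence has length 7, so deletions = 11 − 7 = 4.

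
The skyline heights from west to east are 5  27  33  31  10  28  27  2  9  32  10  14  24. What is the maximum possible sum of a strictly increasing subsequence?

Let S[i] be the best sum of a strictly increasing subsequence ending at i:
i:      1  2  3  4  5  6  7  8  9 10 11 12 13
a[i]:   5 27 33 31 10 28 27  2  9 32 10 14 24
S:      5 32 65 63 15 60 42  2 14 95 24 38 62
Maximum is 95 (e.g. 5 + 27 + 31 + 32).

95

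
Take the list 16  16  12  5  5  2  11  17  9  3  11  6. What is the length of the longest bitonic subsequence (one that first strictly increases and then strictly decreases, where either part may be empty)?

inc[i] = longest strictly increasing subsequence ending at i; dec[i] = longest strictly decreasing subsequence starting at i:
i:      1  2  3  4  5  6  7  8  9 10 11 12
a[i]:  16 16 12  5  5  2 11 17  9  3 11  6
inc:    1  1  1  1  1  1  2  3  2  2  3  3
dec:    5  5  4  2  2  1  3  3  2  1  2  1
Best peak at i=1 (value 16): inc=1, dec=5, length 1+5−1 = 5.

5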